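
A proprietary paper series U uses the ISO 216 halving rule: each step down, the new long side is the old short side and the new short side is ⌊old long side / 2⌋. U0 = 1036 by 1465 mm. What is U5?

183 × 259 mm

U1: ⌊1465/2⌋ × 1036 = 732 × 1036 mm
U2: ⌊1036/2⌋ × 732 = 518 × 732 mm
U3: ⌊732/2⌋ × 518 = 366 × 518 mm
U4: ⌊518/2⌋ × 366 = 259 × 366 mm
U5: ⌊366/2⌋ × 259 = 183 × 259 mm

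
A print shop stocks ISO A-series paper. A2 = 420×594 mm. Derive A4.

A3: ⌊594/2⌋ × 420 = 297 × 420 mm
A4: ⌊420/2⌋ × 297 = 210 × 297 mm

210 × 297 mm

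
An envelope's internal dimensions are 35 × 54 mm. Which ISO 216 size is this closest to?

A9 (37 × 52 mm)

Aspect ratio 54/35 ≈ 1.543 (ISO target is √2 ≈ 1.414).
In the A-series (A0 area = 1 m²): A9 = 37 × 52 mm.
Off by 4 mm total — nearest standard size.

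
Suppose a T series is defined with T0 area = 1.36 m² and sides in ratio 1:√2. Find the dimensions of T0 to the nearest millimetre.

981 × 1387 mm

Let the short side be w mm. Then w · w√2 = 1.36 m² = 1,360,000 mm².
w² = 1,360,000/√2, so w ≈ 980.6 mm; long side = w√2 ≈ 1386.8 mm.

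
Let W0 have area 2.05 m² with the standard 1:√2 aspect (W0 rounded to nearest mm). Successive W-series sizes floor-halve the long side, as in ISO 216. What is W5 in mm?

212 × 301 mm

Let W0's short side be w mm. w · w√2 = 2.05 m² = 2,050,000 mm², so w ≈ 1204.0 mm and w√2 ≈ 1702.7 mm → W0 = 1204 × 1703 mm.
W1: ⌊1703/2⌋ × 1204 = 851 × 1204 mm
W2: ⌊1204/2⌋ × 851 = 602 × 851 mm
W3: ⌊851/2⌋ × 602 = 425 × 602 mm
W4: ⌊602/2⌋ × 425 = 301 × 425 mm
W5: ⌊425/2⌋ × 301 = 212 × 301 mm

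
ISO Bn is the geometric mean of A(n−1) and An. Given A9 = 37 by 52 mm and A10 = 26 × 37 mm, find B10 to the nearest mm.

Short side: √(37 · 26) = √962 ≈ 31.0 → 31 mm
Long side: √(52 · 37) = √1924 ≈ 43.9 → 44 mm

31 × 44 mm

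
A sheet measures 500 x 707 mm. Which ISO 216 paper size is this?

Aspect ratio 707/500 ≈ 1.414 — close to the ISO √2 ≈ 1.414.
In the B-series (B0 = 1000 × 1414 mm): B2 = 500 × 707 mm.

B2 (500 × 707 mm)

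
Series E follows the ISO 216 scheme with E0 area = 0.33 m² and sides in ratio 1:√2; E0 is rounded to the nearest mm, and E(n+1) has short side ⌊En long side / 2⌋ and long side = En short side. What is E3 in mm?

170 × 241 mm

Let E0's short side be w mm. w · w√2 = 0.33 m² = 330,000 mm², so w ≈ 483.1 mm and w√2 ≈ 683.1 mm → E0 = 483 × 683 mm.
E1: ⌊683/2⌋ × 483 = 341 × 483 mm
E2: ⌊483/2⌋ × 341 = 241 × 341 mm
E3: ⌊341/2⌋ × 241 = 170 × 241 mm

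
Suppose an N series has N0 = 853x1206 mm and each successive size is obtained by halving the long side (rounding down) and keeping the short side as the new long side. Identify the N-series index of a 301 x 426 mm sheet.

N0: 853 × 1206 mm
N1: 603 × 853 mm
N2: 426 × 603 mm
N3: 301 × 426 mm
N4: 213 × 301 mm
→ matches N3.

N3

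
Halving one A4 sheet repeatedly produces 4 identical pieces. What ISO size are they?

A6

4 = 2^2, so 2 halving steps.
A4 → A5 → … → A6 after 2 steps.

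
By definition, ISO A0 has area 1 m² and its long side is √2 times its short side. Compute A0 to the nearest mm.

Let the short side be w mm. Then the long side is w√2 and w · w√2 = 10⁶ mm².
w² = 10⁶/√2, so w = 1000 / 2^(1/4) ≈ 840.9 mm; long side = 1000 · 2^(1/4) ≈ 1189.2 mm.

841 × 1189 mm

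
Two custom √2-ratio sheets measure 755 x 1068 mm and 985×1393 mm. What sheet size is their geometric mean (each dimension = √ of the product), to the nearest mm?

Short side: √(755 · 985) = √743675 ≈ 862.4 → 862 mm
Long side: √(1068 · 1393) = √1487724 ≈ 1219.7 → 1220 mm

862 × 1220 mm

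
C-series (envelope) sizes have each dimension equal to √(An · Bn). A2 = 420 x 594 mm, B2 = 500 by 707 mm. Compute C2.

458 × 648 mm

Short side: √(420 · 500) = √210000 ≈ 458.3 → 458 mm
Long side: √(594 · 707) = √419958 ≈ 648.0 → 648 mm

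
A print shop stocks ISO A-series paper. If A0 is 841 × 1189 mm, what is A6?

A1: ⌊1189/2⌋ × 841 = 594 × 841 mm
A2: ⌊841/2⌋ × 594 = 420 × 594 mm
A3: ⌊594/2⌋ × 420 = 297 × 420 mm
A4: ⌊420/2⌋ × 297 = 210 × 297 mm
A5: ⌊297/2⌋ × 210 = 148 × 210 mm
A6: ⌊210/2⌋ × 148 = 105 × 148 mm

105 × 148 mm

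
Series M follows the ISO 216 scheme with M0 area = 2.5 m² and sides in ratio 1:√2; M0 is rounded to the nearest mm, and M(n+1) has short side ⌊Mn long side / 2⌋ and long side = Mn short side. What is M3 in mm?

Let M0's short side be w mm. w · w√2 = 2.5 m² = 2,500,000 mm², so w ≈ 1329.6 mm and w√2 ≈ 1880.3 mm → M0 = 1330 × 1880 mm.
M1: ⌊1880/2⌋ × 1330 = 940 × 1330 mm
M2: ⌊1330/2⌋ × 940 = 665 × 940 mm
M3: ⌊940/2⌋ × 665 = 470 × 665 mm

470 × 665 mm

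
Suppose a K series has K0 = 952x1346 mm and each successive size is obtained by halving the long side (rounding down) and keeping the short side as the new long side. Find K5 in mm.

K1: ⌊1346/2⌋ × 952 = 673 × 952 mm
K2: ⌊952/2⌋ × 673 = 476 × 673 mm
K3: ⌊673/2⌋ × 476 = 336 × 476 mm
K4: ⌊476/2⌋ × 336 = 238 × 336 mm
K5: ⌊336/2⌋ × 238 = 168 × 238 mm

168 × 238 mm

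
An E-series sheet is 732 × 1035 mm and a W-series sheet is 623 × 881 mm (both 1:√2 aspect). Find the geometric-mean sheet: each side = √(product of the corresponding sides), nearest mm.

675 × 955 mm

Short side: √(732 · 623) = √456036 ≈ 675.3 → 675 mm
Long side: √(1035 · 881) = √911835 ≈ 954.9 → 955 mm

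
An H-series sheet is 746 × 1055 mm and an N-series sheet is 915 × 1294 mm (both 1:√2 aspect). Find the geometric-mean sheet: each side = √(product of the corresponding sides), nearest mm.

Short side: √(746 · 915) = √682590 ≈ 826.2 → 826 mm
Long side: √(1055 · 1294) = √1365170 ≈ 1168.4 → 1168 mm

826 × 1168 mm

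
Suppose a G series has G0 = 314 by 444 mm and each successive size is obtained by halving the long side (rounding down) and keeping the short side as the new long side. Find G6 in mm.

39 × 55 mm

G1: ⌊444/2⌋ × 314 = 222 × 314 mm
G2: ⌊314/2⌋ × 222 = 157 × 222 mm
G3: ⌊222/2⌋ × 157 = 111 × 157 mm
G4: ⌊157/2⌋ × 111 = 78 × 111 mm
G5: ⌊111/2⌋ × 78 = 55 × 78 mm
G6: ⌊78/2⌋ × 55 = 39 × 55 mm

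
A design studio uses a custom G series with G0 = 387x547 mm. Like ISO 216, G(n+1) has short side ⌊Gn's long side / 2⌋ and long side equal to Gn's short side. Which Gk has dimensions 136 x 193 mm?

G3

G0: 387 × 547 mm
G1: 273 × 387 mm
G2: 193 × 273 mm
G3: 136 × 193 mm
G4: 96 × 136 mm
→ matches G3.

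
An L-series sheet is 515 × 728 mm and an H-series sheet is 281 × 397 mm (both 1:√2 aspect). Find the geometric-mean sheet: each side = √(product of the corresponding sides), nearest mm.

Short side: √(515 · 281) = √144715 ≈ 380.4 → 380 mm
Long side: √(728 · 397) = √289016 ≈ 537.6 → 538 mm

380 × 538 mm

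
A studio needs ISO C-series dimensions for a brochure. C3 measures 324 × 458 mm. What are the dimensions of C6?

C4: ⌊458/2⌋ × 324 = 229 × 324 mm
C5: ⌊324/2⌋ × 229 = 162 × 229 mm
C6: ⌊229/2⌋ × 162 = 114 × 162 mm

114 × 162 mm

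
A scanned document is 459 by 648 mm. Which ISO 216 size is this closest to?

C2 (458 × 648 mm)

Aspect ratio 648/459 ≈ 1.412 — close to the ISO √2 ≈ 1.414.
In the C-series (envelope sizes, between A and B): C2 = 458 × 648 mm.
Off by 1 mm total — nearest standard size.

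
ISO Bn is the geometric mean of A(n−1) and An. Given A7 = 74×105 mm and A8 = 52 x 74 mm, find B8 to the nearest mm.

Short side: √(74 · 52) = √3848 ≈ 62.0 → 62 mm
Long side: √(105 · 74) = √7770 ≈ 88.1 → 88 mm

62 × 88 mm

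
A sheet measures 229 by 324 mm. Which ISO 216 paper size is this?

Aspect ratio 324/229 ≈ 1.415 — close to the ISO √2 ≈ 1.414.
In the C-series (envelope sizes, between A and B): C4 = 229 × 324 mm.

C4 (229 × 324 mm)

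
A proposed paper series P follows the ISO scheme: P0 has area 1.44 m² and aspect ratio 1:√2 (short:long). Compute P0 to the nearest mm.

1009 × 1427 mm

Let the short side be w mm. Then w · w√2 = 1.44 m² = 1,440,000 mm².
w² = 1,440,000/√2, so w ≈ 1009.1 mm; long side = w√2 ≈ 1427.0 mm.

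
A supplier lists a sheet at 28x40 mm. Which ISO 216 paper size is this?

Aspect ratio 40/28 ≈ 1.429 — close to the ISO √2 ≈ 1.414.
In the C-series (envelope sizes, between A and B): C10 = 28 × 40 mm.

C10 (28 × 40 mm)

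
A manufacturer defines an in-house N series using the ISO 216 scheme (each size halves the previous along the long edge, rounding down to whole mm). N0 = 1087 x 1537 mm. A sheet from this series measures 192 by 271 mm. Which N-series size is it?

N0: 1087 × 1537 mm
N1: 768 × 1087 mm
N2: 543 × 768 mm
N3: 384 × 543 mm
N4: 271 × 384 mm
N5: 192 × 271 mm
N6: 135 × 192 mm
→ matches N5.

N5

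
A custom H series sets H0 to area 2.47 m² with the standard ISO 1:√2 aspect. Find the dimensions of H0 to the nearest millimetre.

1322 × 1869 mm

Let the short side be w mm. Then w · w√2 = 2.47 m² = 2,470,000 mm².
w² = 2,470,000/√2, so w ≈ 1321.6 mm; long side = w√2 ≈ 1869.0 mm.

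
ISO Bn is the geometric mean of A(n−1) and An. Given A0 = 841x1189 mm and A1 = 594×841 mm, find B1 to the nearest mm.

707 × 1000 mm

Short side: √(841 · 594) = √499554 ≈ 706.8 → 707 mm
Long side: √(1189 · 841) = √999949 ≈ 1000.0 → 1000 mm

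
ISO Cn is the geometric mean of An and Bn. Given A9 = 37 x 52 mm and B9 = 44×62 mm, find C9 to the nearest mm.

Short side: √(37 · 44) = √1628 ≈ 40.3 → 40 mm
Long side: √(52 · 62) = √3224 ≈ 56.8 → 57 mm

40 × 57 mm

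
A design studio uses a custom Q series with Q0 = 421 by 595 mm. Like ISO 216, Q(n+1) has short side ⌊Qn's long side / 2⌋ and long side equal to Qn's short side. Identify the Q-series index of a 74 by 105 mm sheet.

Q0: 421 × 595 mm
Q1: 297 × 421 mm
Q2: 210 × 297 mm
Q3: 148 × 210 mm
Q4: 105 × 148 mm
Q5: 74 × 105 mm
Q6: 52 × 74 mm
→ matches Q5.

Q5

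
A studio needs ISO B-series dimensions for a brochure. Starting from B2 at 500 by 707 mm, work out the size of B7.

88 × 125 mm

B3: ⌊707/2⌋ × 500 = 353 × 500 mm
B4: ⌊500/2⌋ × 353 = 250 × 353 mm
B5: ⌊353/2⌋ × 250 = 176 × 250 mm
B6: ⌊250/2⌋ × 176 = 125 × 176 mm
B7: ⌊176/2⌋ × 125 = 88 × 125 mm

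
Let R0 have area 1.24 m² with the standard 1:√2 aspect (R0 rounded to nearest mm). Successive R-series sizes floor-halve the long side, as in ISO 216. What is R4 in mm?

Let R0's short side be w mm. w · w√2 = 1.24 m² = 1,240,000 mm², so w ≈ 936.4 mm and w√2 ≈ 1324.2 mm → R0 = 936 × 1324 mm.
R1: ⌊1324/2⌋ × 936 = 662 × 936 mm
R2: ⌊936/2⌋ × 662 = 468 × 662 mm
R3: ⌊662/2⌋ × 468 = 331 × 468 mm
R4: ⌊468/2⌋ × 331 = 234 × 331 mm

234 × 331 mm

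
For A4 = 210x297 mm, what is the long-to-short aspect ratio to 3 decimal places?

1.414

297 / 210 = 1.414
Matches √2 ≈ 1.414 — the ISO 216 defining ratio.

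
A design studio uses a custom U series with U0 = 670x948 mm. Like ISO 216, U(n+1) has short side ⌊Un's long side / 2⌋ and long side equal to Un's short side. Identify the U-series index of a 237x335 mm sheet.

U3

U0: 670 × 948 mm
U1: 474 × 670 mm
U2: 335 × 474 mm
U3: 237 × 335 mm
U4: 167 × 237 mm
→ matches U3.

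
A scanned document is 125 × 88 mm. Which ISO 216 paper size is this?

B7 (88 × 125 mm)

Aspect ratio 125/88 ≈ 1.420 — close to the ISO √2 ≈ 1.414.
In the B-series (B0 = 1000 × 1414 mm): B7 = 88 × 125 mm.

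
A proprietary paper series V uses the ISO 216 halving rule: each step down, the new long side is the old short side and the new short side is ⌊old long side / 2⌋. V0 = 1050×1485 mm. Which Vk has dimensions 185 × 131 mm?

V6

V0: 1050 × 1485 mm
V1: 742 × 1050 mm
V2: 525 × 742 mm
V3: 371 × 525 mm
V4: 262 × 371 mm
V5: 185 × 262 mm
V6: 131 × 185 mm
V7: 92 × 131 mm
→ matches V6.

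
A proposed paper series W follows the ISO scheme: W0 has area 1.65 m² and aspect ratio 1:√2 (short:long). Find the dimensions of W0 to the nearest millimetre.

Let the short side be w mm. Then w · w√2 = 1.65 m² = 1,650,000 mm².
w² = 1,650,000/√2, so w ≈ 1080.2 mm; long side = w√2 ≈ 1527.6 mm.

1080 × 1528 mm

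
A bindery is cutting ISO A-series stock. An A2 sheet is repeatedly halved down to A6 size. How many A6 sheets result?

16

A2 = 420 × 594 mm; A6 = 105 × 148 mm.
Each halving step doubles the count; 4 steps from A2 to A6.
2^4 = 16.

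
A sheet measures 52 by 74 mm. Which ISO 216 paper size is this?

Aspect ratio 74/52 ≈ 1.423 — close to the ISO √2 ≈ 1.414.
In the A-series (A0 area = 1 m²): A8 = 52 × 74 mm.

A8 (52 × 74 mm)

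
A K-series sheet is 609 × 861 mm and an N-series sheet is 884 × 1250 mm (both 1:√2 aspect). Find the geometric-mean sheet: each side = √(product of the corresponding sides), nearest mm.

734 × 1037 mm

Short side: √(609 · 884) = √538356 ≈ 733.7 → 734 mm
Long side: √(861 · 1250) = √1076250 ≈ 1037.4 → 1037 mm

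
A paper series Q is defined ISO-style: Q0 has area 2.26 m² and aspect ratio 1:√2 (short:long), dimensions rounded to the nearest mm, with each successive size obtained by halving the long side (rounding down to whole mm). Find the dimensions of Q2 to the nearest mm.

632 × 894 mm

Let Q0's short side be w mm. w · w√2 = 2.26 m² = 2,260,000 mm², so w ≈ 1264.1 mm and w√2 ≈ 1787.8 mm → Q0 = 1264 × 1788 mm.
Q1: ⌊1788/2⌋ × 1264 = 894 × 1264 mm
Q2: ⌊1264/2⌋ × 894 = 632 × 894 mm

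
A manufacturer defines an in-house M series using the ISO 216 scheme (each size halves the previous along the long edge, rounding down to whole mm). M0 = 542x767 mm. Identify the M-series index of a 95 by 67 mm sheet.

M0: 542 × 767 mm
M1: 383 × 542 mm
M2: 271 × 383 mm
M3: 191 × 271 mm
M4: 135 × 191 mm
M5: 95 × 135 mm
M6: 67 × 95 mm
M7: 47 × 67 mm
→ matches M6.

M6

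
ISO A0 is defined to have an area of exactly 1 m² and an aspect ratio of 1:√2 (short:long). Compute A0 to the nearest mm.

841 × 1189 mm

Let the short side be w mm. Then the long side is w√2 and w · w√2 = 10⁶ mm².
w² = 10⁶/√2, so w = 1000 / 2^(1/4) ≈ 840.9 mm; long side = 1000 · 2^(1/4) ≈ 1189.2 mm.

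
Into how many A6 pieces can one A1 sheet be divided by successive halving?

32

Each ISO step halves the sheet: 1 × A1 → 2 × A2 → 4 × A3 → 8 × A4 → …
From A1 to A6 is 5 halving steps: 2^5 = 32.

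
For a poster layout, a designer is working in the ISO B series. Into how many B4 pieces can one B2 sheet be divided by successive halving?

4

Each ISO step halves the sheet: 1 × B2 → 2 × B3 → 4 × B4
From B2 to B4 is 2 halving steps: 2^2 = 4.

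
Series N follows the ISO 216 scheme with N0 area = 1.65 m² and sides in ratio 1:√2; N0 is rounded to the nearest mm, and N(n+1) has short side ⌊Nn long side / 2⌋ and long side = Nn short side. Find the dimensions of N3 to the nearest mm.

382 × 540 mm

Let N0's short side be w mm. w · w√2 = 1.65 m² = 1,650,000 mm², so w ≈ 1080.2 mm and w√2 ≈ 1527.6 mm → N0 = 1080 × 1528 mm.
N1: ⌊1528/2⌋ × 1080 = 764 × 1080 mm
N2: ⌊1080/2⌋ × 764 = 540 × 764 mm
N3: ⌊764/2⌋ × 540 = 382 × 540 mm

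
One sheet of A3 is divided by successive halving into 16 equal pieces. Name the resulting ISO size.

16 = 2^4, so 4 halving steps.
A3 → A4 → … → A7 after 4 steps.

A7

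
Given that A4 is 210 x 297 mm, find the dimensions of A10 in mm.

26 × 37 mm

A5: ⌊297/2⌋ × 210 = 148 × 210 mm
A6: ⌊210/2⌋ × 148 = 105 × 148 mm
A7: ⌊148/2⌋ × 105 = 74 × 105 mm
A8: ⌊105/2⌋ × 74 = 52 × 74 mm
A9: ⌊74/2⌋ × 52 = 37 × 52 mm
A10: ⌊52/2⌋ × 37 = 26 × 37 mm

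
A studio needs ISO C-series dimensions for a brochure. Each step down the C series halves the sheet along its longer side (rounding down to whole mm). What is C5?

162 × 229 mm

C0 = 917 × 1297 mm (C0 is the geometric mean of A0 and B0, aspect 1:√2).
C1: ⌊1297/2⌋ × 917 = 648 × 917 mm
C2: ⌊917/2⌋ × 648 = 458 × 648 mm
C3: ⌊648/2⌋ × 458 = 324 × 458 mm
C4: ⌊458/2⌋ × 324 = 229 × 324 mm
C5: ⌊324/2⌋ × 229 = 162 × 229 mm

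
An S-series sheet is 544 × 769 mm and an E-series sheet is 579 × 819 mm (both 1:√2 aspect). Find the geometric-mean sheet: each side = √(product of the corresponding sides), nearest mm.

Short side: √(544 · 579) = √314976 ≈ 561.2 → 561 mm
Long side: √(769 · 819) = √629811 ≈ 793.6 → 794 mm

561 × 794 mm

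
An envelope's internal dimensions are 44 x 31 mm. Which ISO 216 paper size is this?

Aspect ratio 44/31 ≈ 1.419 — close to the ISO √2 ≈ 1.414.
In the B-series (B0 = 1000 × 1414 mm): B10 = 31 × 44 mm.

B10 (31 × 44 mm)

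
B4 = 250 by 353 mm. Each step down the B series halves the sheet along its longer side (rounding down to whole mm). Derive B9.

B5: ⌊353/2⌋ × 250 = 176 × 250 mm
B6: ⌊250/2⌋ × 176 = 125 × 176 mm
B7: ⌊176/2⌋ × 125 = 88 × 125 mm
B8: ⌊125/2⌋ × 88 = 62 × 88 mm
B9: ⌊88/2⌋ × 62 = 44 × 62 mm

44 × 62 mm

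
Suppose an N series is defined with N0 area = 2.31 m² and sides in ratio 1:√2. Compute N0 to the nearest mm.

1278 × 1807 mm

Let the short side be w mm. Then w · w√2 = 2.31 m² = 2,310,000 mm².
w² = 2,310,000/√2, so w ≈ 1278.1 mm; long side = w√2 ≈ 1807.4 mm.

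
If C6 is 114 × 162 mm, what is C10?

C7: ⌊162/2⌋ × 114 = 81 × 114 mm
C8: ⌊114/2⌋ × 81 = 57 × 81 mm
C9: ⌊81/2⌋ × 57 = 40 × 57 mm
C10: ⌊57/2⌋ × 40 = 28 × 40 mm

28 × 40 mm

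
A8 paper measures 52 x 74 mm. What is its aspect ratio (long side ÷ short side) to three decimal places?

1.423

74 / 52 = 1.423
ISO 216 targets √2 ≈ 1.414; the +0.009 deviation is from mm rounding.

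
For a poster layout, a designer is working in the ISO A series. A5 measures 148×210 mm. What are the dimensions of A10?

26 × 37 mm

A6: ⌊210/2⌋ × 148 = 105 × 148 mm
A7: ⌊148/2⌋ × 105 = 74 × 105 mm
A8: ⌊105/2⌋ × 74 = 52 × 74 mm
A9: ⌊74/2⌋ × 52 = 37 × 52 mm
A10: ⌊52/2⌋ × 37 = 26 × 37 mm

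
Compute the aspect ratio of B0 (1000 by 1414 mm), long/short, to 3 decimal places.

1414 / 1000 = 1.414
Matches √2 ≈ 1.414 — the ISO 216 defining ratio.

1.414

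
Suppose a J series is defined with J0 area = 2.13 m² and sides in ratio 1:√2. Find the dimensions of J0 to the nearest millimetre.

1227 × 1736 mm

Let the short side be w mm. Then w · w√2 = 2.13 m² = 2,130,000 mm².
w² = 2,130,000/√2, so w ≈ 1227.2 mm; long side = w√2 ≈ 1735.6 mm.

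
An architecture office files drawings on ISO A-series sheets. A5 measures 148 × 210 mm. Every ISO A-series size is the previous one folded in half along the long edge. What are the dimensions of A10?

A6: ⌊210/2⌋ × 148 = 105 × 148 mm
A7: ⌊148/2⌋ × 105 = 74 × 105 mm
A8: ⌊105/2⌋ × 74 = 52 × 74 mm
A9: ⌊74/2⌋ × 52 = 37 × 52 mm
A10: ⌊52/2⌋ × 37 = 26 × 37 mm

26 × 37 mm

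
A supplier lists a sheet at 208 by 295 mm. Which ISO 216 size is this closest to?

A4 (210 × 297 mm)

Aspect ratio 295/208 ≈ 1.418 — close to the ISO √2 ≈ 1.414.
In the A-series (A0 area = 1 m²): A4 = 210 × 297 mm.
Off by 4 mm total — nearest standard size.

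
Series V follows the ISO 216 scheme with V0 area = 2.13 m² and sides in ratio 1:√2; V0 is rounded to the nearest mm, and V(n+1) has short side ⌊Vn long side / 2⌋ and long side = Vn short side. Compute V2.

613 × 868 mm

Let V0's short side be w mm. w · w√2 = 2.13 m² = 2,130,000 mm², so w ≈ 1227.2 mm and w√2 ≈ 1735.6 mm → V0 = 1227 × 1736 mm.
V1: ⌊1736/2⌋ × 1227 = 868 × 1227 mm
V2: ⌊1227/2⌋ × 868 = 613 × 868 mm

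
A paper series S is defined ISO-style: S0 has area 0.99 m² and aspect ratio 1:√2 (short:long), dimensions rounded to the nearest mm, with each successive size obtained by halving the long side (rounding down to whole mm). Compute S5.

Let S0's short side be w mm. w · w√2 = 0.99 m² = 990,000 mm², so w ≈ 836.7 mm and w√2 ≈ 1183.2 mm → S0 = 837 × 1183 mm.
S1: ⌊1183/2⌋ × 837 = 591 × 837 mm
S2: ⌊837/2⌋ × 591 = 418 × 591 mm
S3: ⌊591/2⌋ × 418 = 295 × 418 mm
S4: ⌊418/2⌋ × 295 = 209 × 295 mm
S5: ⌊295/2⌋ × 209 = 147 × 209 mm

147 × 209 mm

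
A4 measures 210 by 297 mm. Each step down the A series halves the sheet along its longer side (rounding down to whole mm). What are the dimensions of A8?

52 × 74 mm

A5: ⌊297/2⌋ × 210 = 148 × 210 mm
A6: ⌊210/2⌋ × 148 = 105 × 148 mm
A7: ⌊148/2⌋ × 105 = 74 × 105 mm
A8: ⌊105/2⌋ × 74 = 52 × 74 mm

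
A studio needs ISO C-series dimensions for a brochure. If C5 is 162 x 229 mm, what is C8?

C6: ⌊229/2⌋ × 162 = 114 × 162 mm
C7: ⌊162/2⌋ × 114 = 81 × 114 mm
C8: ⌊114/2⌋ × 81 = 57 × 81 mm

57 × 81 mm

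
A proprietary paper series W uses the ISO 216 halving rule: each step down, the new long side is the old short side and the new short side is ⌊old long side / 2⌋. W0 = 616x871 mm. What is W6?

W1: ⌊871/2⌋ × 616 = 435 × 616 mm
W2: ⌊616/2⌋ × 435 = 308 × 435 mm
W3: ⌊435/2⌋ × 308 = 217 × 308 mm
W4: ⌊308/2⌋ × 217 = 154 × 217 mm
W5: ⌊217/2⌋ × 154 = 108 × 154 mm
W6: ⌊154/2⌋ × 108 = 77 × 108 mm

77 × 108 mm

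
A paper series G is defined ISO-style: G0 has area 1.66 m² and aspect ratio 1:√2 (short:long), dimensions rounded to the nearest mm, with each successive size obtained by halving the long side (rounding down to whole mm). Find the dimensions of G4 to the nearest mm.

Let G0's short side be w mm. w · w√2 = 1.66 m² = 1,660,000 mm², so w ≈ 1083.4 mm and w√2 ≈ 1532.2 mm → G0 = 1083 × 1532 mm.
G1: ⌊1532/2⌋ × 1083 = 766 × 1083 mm
G2: ⌊1083/2⌋ × 766 = 541 × 766 mm
G3: ⌊766/2⌋ × 541 = 383 × 541 mm
G4: ⌊541/2⌋ × 383 = 270 × 383 mm

270 × 383 mm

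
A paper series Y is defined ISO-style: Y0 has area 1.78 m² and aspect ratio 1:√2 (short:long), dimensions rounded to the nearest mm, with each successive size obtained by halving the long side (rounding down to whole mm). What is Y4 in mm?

Let Y0's short side be w mm. w · w√2 = 1.78 m² = 1,780,000 mm², so w ≈ 1121.9 mm and w√2 ≈ 1586.6 mm → Y0 = 1122 × 1587 mm.
Y1: ⌊1587/2⌋ × 1122 = 793 × 1122 mm
Y2: ⌊1122/2⌋ × 793 = 561 × 793 mm
Y3: ⌊793/2⌋ × 561 = 396 × 561 mm
Y4: ⌊561/2⌋ × 396 = 280 × 396 mm

280 × 396 mm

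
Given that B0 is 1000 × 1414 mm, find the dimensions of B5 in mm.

B1: ⌊1414/2⌋ × 1000 = 707 × 1000 mm
B2: ⌊1000/2⌋ × 707 = 500 × 707 mm
B3: ⌊707/2⌋ × 500 = 353 × 500 mm
B4: ⌊500/2⌋ × 353 = 250 × 353 mm
B5: ⌊353/2⌋ × 250 = 176 × 250 mm

176 × 250 mm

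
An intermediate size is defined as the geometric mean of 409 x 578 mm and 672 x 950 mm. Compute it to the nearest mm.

Short side: √(409 · 672) = √274848 ≈ 524.3 → 524 mm
Long side: √(578 · 950) = √549100 ≈ 741.0 → 741 mm

524 × 741 mm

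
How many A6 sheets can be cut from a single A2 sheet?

16

A2 = 420 × 594 mm; A6 = 105 × 148 mm.
Each halving step doubles the count; 4 steps from A2 to A6.
2^4 = 16.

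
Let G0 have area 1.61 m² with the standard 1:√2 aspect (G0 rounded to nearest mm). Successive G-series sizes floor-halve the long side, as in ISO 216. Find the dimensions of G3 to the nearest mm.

Let G0's short side be w mm. w · w√2 = 1.61 m² = 1,610,000 mm², so w ≈ 1067.0 mm and w√2 ≈ 1508.9 mm → G0 = 1067 × 1509 mm.
G1: ⌊1509/2⌋ × 1067 = 754 × 1067 mm
G2: ⌊1067/2⌋ × 754 = 533 × 754 mm
G3: ⌊754/2⌋ × 533 = 377 × 533 mm

377 × 533 mm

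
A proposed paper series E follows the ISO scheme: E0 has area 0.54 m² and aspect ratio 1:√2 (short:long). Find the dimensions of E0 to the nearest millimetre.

Let the short side be w mm. Then w · w√2 = 0.54 m² = 540,000 mm².
w² = 540,000/√2, so w ≈ 617.9 mm; long side = w√2 ≈ 873.9 mm.

618 × 874 mm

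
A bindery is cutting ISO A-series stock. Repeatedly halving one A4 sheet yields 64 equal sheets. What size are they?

A10

64 = 2^6, so 6 halving steps.
A4 → A5 → … → A10 after 6 steps.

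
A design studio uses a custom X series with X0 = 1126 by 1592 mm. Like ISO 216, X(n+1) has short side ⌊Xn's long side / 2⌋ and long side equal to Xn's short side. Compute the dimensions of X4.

281 × 398 mm

X1: ⌊1592/2⌋ × 1126 = 796 × 1126 mm
X2: ⌊1126/2⌋ × 796 = 563 × 796 mm
X3: ⌊796/2⌋ × 563 = 398 × 563 mm
X4: ⌊563/2⌋ × 398 = 281 × 398 mm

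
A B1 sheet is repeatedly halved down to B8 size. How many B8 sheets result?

Each ISO step halves the sheet: 1 × B1 → 2 × B2 → 4 × B3 → 8 × B4 → …
From B1 to B8 is 7 halving steps: 2^7 = 128.

128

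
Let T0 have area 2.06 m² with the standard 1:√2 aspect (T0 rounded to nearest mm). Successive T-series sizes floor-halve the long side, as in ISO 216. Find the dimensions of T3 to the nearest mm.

426 × 603 mm

Let T0's short side be w mm. w · w√2 = 2.06 m² = 2,060,000 mm², so w ≈ 1206.9 mm and w√2 ≈ 1706.8 mm → T0 = 1207 × 1707 mm.
T1: ⌊1707/2⌋ × 1207 = 853 × 1207 mm
T2: ⌊1207/2⌋ × 853 = 603 × 853 mm
T3: ⌊853/2⌋ × 603 = 426 × 603 mm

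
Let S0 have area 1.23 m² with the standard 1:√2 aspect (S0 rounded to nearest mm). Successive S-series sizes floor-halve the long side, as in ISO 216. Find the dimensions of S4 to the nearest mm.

233 × 329 mm

Let S0's short side be w mm. w · w√2 = 1.23 m² = 1,230,000 mm², so w ≈ 932.6 mm and w√2 ≈ 1318.9 mm → S0 = 933 × 1319 mm.
S1: ⌊1319/2⌋ × 933 = 659 × 933 mm
S2: ⌊933/2⌋ × 659 = 466 × 659 mm
S3: ⌊659/2⌋ × 466 = 329 × 466 mm
S4: ⌊466/2⌋ × 329 = 233 × 329 mm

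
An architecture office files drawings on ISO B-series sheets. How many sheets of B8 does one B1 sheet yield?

B1 = 707 × 1000 mm; B8 = 62 × 88 mm.
Each halving step doubles the count; 7 steps from B1 to B8.
2^7 = 128.

128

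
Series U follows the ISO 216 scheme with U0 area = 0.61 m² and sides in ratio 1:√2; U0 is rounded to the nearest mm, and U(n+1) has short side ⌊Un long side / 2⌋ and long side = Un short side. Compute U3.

Let U0's short side be w mm. w · w√2 = 0.61 m² = 610,000 mm², so w ≈ 656.8 mm and w√2 ≈ 928.8 mm → U0 = 657 × 929 mm.
U1: ⌊929/2⌋ × 657 = 464 × 657 mm
U2: ⌊657/2⌋ × 464 = 328 × 464 mm
U3: ⌊464/2⌋ × 328 = 232 × 328 mm

232 × 328 mm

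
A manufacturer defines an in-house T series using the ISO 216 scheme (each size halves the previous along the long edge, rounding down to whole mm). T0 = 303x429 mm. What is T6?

T1: ⌊429/2⌋ × 303 = 214 × 303 mm
T2: ⌊303/2⌋ × 214 = 151 × 214 mm
T3: ⌊214/2⌋ × 151 = 107 × 151 mm
T4: ⌊151/2⌋ × 107 = 75 × 107 mm
T5: ⌊107/2⌋ × 75 = 53 × 75 mm
T6: ⌊75/2⌋ × 53 = 37 × 53 mm

37 × 53 mm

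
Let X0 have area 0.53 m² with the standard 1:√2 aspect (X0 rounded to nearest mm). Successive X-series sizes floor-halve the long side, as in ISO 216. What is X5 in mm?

Let X0's short side be w mm. w · w√2 = 0.53 m² = 530,000 mm², so w ≈ 612.2 mm and w√2 ≈ 865.8 mm → X0 = 612 × 866 mm.
X1: ⌊866/2⌋ × 612 = 433 × 612 mm
X2: ⌊612/2⌋ × 433 = 306 × 433 mm
X3: ⌊433/2⌋ × 306 = 216 × 306 mm
X4: ⌊306/2⌋ × 216 = 153 × 216 mm
X5: ⌊216/2⌋ × 153 = 108 × 153 mm

108 × 153 mm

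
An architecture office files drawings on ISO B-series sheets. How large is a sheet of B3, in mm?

B0 = 1000 × 1414 mm (B0 has a 1000 mm short side, aspect 1:√2).
B1: ⌊1414/2⌋ × 1000 = 707 × 1000 mm
B2: ⌊1000/2⌋ × 707 = 500 × 707 mm
B3: ⌊707/2⌋ × 500 = 353 × 500 mm

353 × 500 mm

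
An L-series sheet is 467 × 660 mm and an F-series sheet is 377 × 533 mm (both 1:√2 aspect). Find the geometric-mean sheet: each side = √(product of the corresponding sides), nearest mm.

Short side: √(467 · 377) = √176059 ≈ 419.6 → 420 mm
Long side: √(660 · 533) = √351780 ≈ 593.1 → 593 mm

420 × 593 mm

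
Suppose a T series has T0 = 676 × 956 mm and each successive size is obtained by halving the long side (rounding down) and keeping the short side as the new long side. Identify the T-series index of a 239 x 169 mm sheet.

T4

T0: 676 × 956 mm
T1: 478 × 676 mm
T2: 338 × 478 mm
T3: 239 × 338 mm
T4: 169 × 239 mm
T5: 119 × 169 mm
→ matches T4.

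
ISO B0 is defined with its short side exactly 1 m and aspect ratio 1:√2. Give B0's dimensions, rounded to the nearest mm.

Short side = 1000 mm; long side = 1000√2 ≈ 1414.2 mm.

1000 × 1414 mm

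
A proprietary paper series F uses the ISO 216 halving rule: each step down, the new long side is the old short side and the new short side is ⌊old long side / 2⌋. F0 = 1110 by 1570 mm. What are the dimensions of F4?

F1: ⌊1570/2⌋ × 1110 = 785 × 1110 mm
F2: ⌊1110/2⌋ × 785 = 555 × 785 mm
F3: ⌊785/2⌋ × 555 = 392 × 555 mm
F4: ⌊555/2⌋ × 392 = 277 × 392 mm

277 × 392 mm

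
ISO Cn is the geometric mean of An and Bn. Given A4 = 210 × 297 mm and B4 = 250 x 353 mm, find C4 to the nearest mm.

Short side: √(210 · 250) = √52500 ≈ 229.1 → 229 mm
Long side: √(297 · 353) = √104841 ≈ 323.8 → 324 mm

229 × 324 mm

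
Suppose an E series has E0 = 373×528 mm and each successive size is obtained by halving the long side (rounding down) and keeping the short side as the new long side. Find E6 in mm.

E1: ⌊528/2⌋ × 373 = 264 × 373 mm
E2: ⌊373/2⌋ × 264 = 186 × 264 mm
E3: ⌊264/2⌋ × 186 = 132 × 186 mm
E4: ⌊186/2⌋ × 132 = 93 × 132 mm
E5: ⌊132/2⌋ × 93 = 66 × 93 mm
E6: ⌊93/2⌋ × 66 = 46 × 66 mm

46 × 66 mm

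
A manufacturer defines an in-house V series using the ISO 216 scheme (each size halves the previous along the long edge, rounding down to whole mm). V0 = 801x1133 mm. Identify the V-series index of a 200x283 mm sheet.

V4

V0: 801 × 1133 mm
V1: 566 × 801 mm
V2: 400 × 566 mm
V3: 283 × 400 mm
V4: 200 × 283 mm
V5: 141 × 200 mm
→ matches V4.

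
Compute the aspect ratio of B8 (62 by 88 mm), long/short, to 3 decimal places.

88 / 62 = 1.419
ISO 216 targets √2 ≈ 1.414; the +0.005 deviation is from mm rounding.

1.419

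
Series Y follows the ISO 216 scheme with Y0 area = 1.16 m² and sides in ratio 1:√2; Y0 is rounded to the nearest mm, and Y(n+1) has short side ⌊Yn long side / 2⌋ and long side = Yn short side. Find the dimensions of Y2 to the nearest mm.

Let Y0's short side be w mm. w · w√2 = 1.16 m² = 1,160,000 mm², so w ≈ 905.7 mm and w√2 ≈ 1280.8 mm → Y0 = 906 × 1281 mm.
Y1: ⌊1281/2⌋ × 906 = 640 × 906 mm
Y2: ⌊906/2⌋ × 640 = 453 × 640 mm

453 × 640 mm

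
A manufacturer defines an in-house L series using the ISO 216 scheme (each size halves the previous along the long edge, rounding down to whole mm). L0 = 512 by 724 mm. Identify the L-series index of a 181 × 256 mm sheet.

L0: 512 × 724 mm
L1: 362 × 512 mm
L2: 256 × 362 mm
L3: 181 × 256 mm
L4: 128 × 181 mm
→ matches L3.

L3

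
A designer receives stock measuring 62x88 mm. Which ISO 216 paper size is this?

B8 (62 × 88 mm)

Aspect ratio 88/62 ≈ 1.419 — close to the ISO √2 ≈ 1.414.
In the B-series (B0 = 1000 × 1414 mm): B8 = 62 × 88 mm.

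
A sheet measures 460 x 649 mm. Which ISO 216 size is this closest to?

C2 (458 × 648 mm)

Aspect ratio 649/460 ≈ 1.411 — close to the ISO √2 ≈ 1.414.
In the C-series (envelope sizes, between A and B): C2 = 458 × 648 mm.
Off by 3 mm total — nearest standard size.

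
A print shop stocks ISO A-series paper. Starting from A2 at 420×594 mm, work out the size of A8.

52 × 74 mm

A3: ⌊594/2⌋ × 420 = 297 × 420 mm
A4: ⌊420/2⌋ × 297 = 210 × 297 mm
A5: ⌊297/2⌋ × 210 = 148 × 210 mm
A6: ⌊210/2⌋ × 148 = 105 × 148 mm
A7: ⌊148/2⌋ × 105 = 74 × 105 mm
A8: ⌊105/2⌋ × 74 = 52 × 74 mm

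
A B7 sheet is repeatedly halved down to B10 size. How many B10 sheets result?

8

Each ISO step halves the sheet: 1 × B7 → 2 × B8 → 4 × B9 → 8 × B10
From B7 to B10 is 3 halving steps: 2^3 = 8.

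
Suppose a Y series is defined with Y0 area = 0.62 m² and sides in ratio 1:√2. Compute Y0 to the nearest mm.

662 × 936 mm

Let the short side be w mm. Then w · w√2 = 0.62 m² = 620,000 mm².
w² = 620,000/√2, so w ≈ 662.1 mm; long side = w√2 ≈ 936.4 mm.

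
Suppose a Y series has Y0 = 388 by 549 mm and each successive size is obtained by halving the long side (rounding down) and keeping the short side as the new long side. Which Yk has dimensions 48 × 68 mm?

Y0: 388 × 549 mm
Y1: 274 × 388 mm
Y2: 194 × 274 mm
Y3: 137 × 194 mm
Y4: 97 × 137 mm
Y5: 68 × 97 mm
Y6: 48 × 68 mm
Y7: 34 × 48 mm
→ matches Y6.

Y6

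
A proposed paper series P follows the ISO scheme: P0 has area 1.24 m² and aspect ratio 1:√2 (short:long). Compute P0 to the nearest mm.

Let the short side be w mm. Then w · w√2 = 1.24 m² = 1,240,000 mm².
w² = 1,240,000/√2, so w ≈ 936.4 mm; long side = w√2 ≈ 1324.2 mm.

936 × 1324 mm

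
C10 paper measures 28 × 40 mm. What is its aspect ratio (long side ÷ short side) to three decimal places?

40 / 28 = 1.429
ISO 216 targets √2 ≈ 1.414; the +0.014 deviation is from mm rounding.

1.429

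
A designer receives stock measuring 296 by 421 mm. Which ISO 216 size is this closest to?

Aspect ratio 421/296 ≈ 1.422 — close to the ISO √2 ≈ 1.414.
In the A-series (A0 area = 1 m²): A3 = 297 × 420 mm.
Off by 2 mm total — nearest standard size.

A3 (297 × 420 mm)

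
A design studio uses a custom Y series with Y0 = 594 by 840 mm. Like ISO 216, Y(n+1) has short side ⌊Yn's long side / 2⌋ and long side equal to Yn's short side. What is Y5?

105 × 148 mm

Y1: ⌊840/2⌋ × 594 = 420 × 594 mm
Y2: ⌊594/2⌋ × 420 = 297 × 420 mm
Y3: ⌊420/2⌋ × 297 = 210 × 297 mm
Y4: ⌊297/2⌋ × 210 = 148 × 210 mm
Y5: ⌊210/2⌋ × 148 = 105 × 148 mm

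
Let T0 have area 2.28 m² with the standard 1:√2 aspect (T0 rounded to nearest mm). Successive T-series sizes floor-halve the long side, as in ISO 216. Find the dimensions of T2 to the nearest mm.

635 × 898 mm

Let T0's short side be w mm. w · w√2 = 2.28 m² = 2,280,000 mm², so w ≈ 1269.7 mm and w√2 ≈ 1795.7 mm → T0 = 1270 × 1796 mm.
T1: ⌊1796/2⌋ × 1270 = 898 × 1270 mm
T2: ⌊1270/2⌋ × 898 = 635 × 898 mm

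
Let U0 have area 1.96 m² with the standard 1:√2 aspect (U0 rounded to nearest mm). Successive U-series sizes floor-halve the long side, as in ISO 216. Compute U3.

Let U0's short side be w mm. w · w√2 = 1.96 m² = 1,960,000 mm², so w ≈ 1177.3 mm and w√2 ≈ 1664.9 mm → U0 = 1177 × 1665 mm.
U1: ⌊1665/2⌋ × 1177 = 832 × 1177 mm
U2: ⌊1177/2⌋ × 832 = 588 × 832 mm
U3: ⌊832/2⌋ × 588 = 416 × 588 mm

416 × 588 mm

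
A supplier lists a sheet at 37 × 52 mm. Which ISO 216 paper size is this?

Aspect ratio 52/37 ≈ 1.405 — close to the ISO √2 ≈ 1.414.
In the A-series (A0 area = 1 m²): A9 = 37 × 52 mm.

A9 (37 × 52 mm)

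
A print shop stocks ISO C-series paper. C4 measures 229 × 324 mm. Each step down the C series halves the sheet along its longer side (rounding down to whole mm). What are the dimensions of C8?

57 × 81 mm

C5: ⌊324/2⌋ × 229 = 162 × 229 mm
C6: ⌊229/2⌋ × 162 = 114 × 162 mm
C7: ⌊162/2⌋ × 114 = 81 × 114 mm
C8: ⌊114/2⌋ × 81 = 57 × 81 mm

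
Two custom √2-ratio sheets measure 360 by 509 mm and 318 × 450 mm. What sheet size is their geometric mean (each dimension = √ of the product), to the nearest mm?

Short side: √(360 · 318) = √114480 ≈ 338.3 → 338 mm
Long side: √(509 · 450) = √229050 ≈ 478.6 → 479 mm

338 × 479 mm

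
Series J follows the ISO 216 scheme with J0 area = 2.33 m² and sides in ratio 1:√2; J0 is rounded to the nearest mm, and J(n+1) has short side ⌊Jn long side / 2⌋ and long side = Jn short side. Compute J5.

Let J0's short side be w mm. w · w√2 = 2.33 m² = 2,330,000 mm², so w ≈ 1283.6 mm and w√2 ≈ 1815.2 mm → J0 = 1284 × 1815 mm.
J1: ⌊1815/2⌋ × 1284 = 907 × 1284 mm
J2: ⌊1284/2⌋ × 907 = 642 × 907 mm
J3: ⌊907/2⌋ × 642 = 453 × 642 mm
J4: ⌊642/2⌋ × 453 = 321 × 453 mm
J5: ⌊453/2⌋ × 321 = 226 × 321 mm

226 × 321 mm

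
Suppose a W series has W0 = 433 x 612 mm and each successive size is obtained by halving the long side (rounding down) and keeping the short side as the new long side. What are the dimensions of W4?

108 × 153 mm

W1: ⌊612/2⌋ × 433 = 306 × 433 mm
W2: ⌊433/2⌋ × 306 = 216 × 306 mm
W3: ⌊306/2⌋ × 216 = 153 × 216 mm
W4: ⌊216/2⌋ × 153 = 108 × 153 mm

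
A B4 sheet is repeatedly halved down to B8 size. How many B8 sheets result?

16

Each ISO step halves the sheet: 1 × B4 → 2 × B5 → 4 × B6 → 8 × B7 → …
From B4 to B8 is 4 halving steps: 2^4 = 16.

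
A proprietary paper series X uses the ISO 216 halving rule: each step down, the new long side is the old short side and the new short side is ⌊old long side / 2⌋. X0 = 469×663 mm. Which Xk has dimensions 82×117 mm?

X0: 469 × 663 mm
X1: 331 × 469 mm
X2: 234 × 331 mm
X3: 165 × 234 mm
X4: 117 × 165 mm
X5: 82 × 117 mm
X6: 58 × 82 mm
→ matches X5.

X5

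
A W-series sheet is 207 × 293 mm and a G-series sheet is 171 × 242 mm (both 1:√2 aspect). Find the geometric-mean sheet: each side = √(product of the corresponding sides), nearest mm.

188 × 266 mm

Short side: √(207 · 171) = √35397 ≈ 188.1 → 188 mm
Long side: √(293 · 242) = √70906 ≈ 266.3 → 266 mm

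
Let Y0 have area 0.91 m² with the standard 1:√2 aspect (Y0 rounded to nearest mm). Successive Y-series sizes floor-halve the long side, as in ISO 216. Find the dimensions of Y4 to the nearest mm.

200 × 283 mm

Let Y0's short side be w mm. w · w√2 = 0.91 m² = 910,000 mm², so w ≈ 802.2 mm and w√2 ≈ 1134.4 mm → Y0 = 802 × 1134 mm.
Y1: ⌊1134/2⌋ × 802 = 567 × 802 mm
Y2: ⌊802/2⌋ × 567 = 401 × 567 mm
Y3: ⌊567/2⌋ × 401 = 283 × 401 mm
Y4: ⌊401/2⌋ × 283 = 200 × 283 mm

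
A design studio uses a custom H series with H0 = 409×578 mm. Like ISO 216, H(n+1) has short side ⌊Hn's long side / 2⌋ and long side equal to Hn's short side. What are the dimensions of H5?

72 × 102 mm

H1: ⌊578/2⌋ × 409 = 289 × 409 mm
H2: ⌊409/2⌋ × 289 = 204 × 289 mm
H3: ⌊289/2⌋ × 204 = 144 × 204 mm
H4: ⌊204/2⌋ × 144 = 102 × 144 mm
H5: ⌊144/2⌋ × 102 = 72 × 102 mm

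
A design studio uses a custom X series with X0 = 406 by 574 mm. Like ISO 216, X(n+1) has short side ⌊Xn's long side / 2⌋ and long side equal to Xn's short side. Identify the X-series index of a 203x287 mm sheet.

X0: 406 × 574 mm
X1: 287 × 406 mm
X2: 203 × 287 mm
X3: 143 × 203 mm
→ matches X2.

X2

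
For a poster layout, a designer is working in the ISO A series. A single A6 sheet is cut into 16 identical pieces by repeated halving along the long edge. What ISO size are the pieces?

16 = 2^4, so 4 halving steps.
A6 → A7 → … → A10 after 4 steps.

A10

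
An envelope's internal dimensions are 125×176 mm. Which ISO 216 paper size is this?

B6 (125 × 176 mm)

Aspect ratio 176/125 ≈ 1.408 — close to the ISO √2 ≈ 1.414.
In the B-series (B0 = 1000 × 1414 mm): B6 = 125 × 176 mm.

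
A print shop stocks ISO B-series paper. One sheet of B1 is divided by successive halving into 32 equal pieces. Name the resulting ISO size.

32 = 2^5, so 5 halving steps.
B1 → B2 → … → B6 after 5 steps.

B6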